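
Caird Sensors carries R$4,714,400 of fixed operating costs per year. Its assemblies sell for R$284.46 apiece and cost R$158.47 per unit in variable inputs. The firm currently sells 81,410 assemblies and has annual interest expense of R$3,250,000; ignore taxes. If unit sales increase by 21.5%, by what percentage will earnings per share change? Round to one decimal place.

Total contribution margin = 81,410 × R$125.99 = R$10,256,845.90.
Operating income = contribution − fixed costs = R$10,256,845.90 − R$4,714,400 = R$5,542,445.90.
Interest = R$3,250,000.00, so EBIT − I = R$2,292,445.90.
DCL = total CM / (EBIT − I) = R$10,256,845.90 / R$2,292,445.90 = 4.4742.
%ΔEPS = DCL × %ΔSales = 4.4742 × +21.5% = +96.2%.

+96.2%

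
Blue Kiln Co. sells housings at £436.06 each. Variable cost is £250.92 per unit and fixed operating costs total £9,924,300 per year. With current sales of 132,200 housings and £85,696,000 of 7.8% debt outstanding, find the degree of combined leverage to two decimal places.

3.11

Contribution at this volume is 132,200 × £185.14 = £24,475,508.00.
EBIT = £24,475,508.00 − £9,924,300 = £14,551,208.00. Interest = £6,684,288.00.
DOL = £24,475,508.00 ÷ £14,551,208.00 = 1.6820; DFL = £14,551,208.00 ÷ £7,866,920.00 = 1.8497.
DCL = DOL × DFL = 1.6820 × 1.8497 = 3.1112.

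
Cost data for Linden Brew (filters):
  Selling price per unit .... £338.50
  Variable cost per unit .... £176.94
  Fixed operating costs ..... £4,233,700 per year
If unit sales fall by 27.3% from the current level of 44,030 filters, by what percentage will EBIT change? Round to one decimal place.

Total contribution margin = 44,030 × £161.56 = £7,113,486.80.
EBIT = £7,113,486.80 − £4,233,700 = £2,879,786.80.
DOL = contribution ÷ EBIT = £7,113,486.80 ÷ £2,879,786.80 = 2.4701.
Operating income changes by 2.4701 × -27.3% = -67.4%.

-67.4%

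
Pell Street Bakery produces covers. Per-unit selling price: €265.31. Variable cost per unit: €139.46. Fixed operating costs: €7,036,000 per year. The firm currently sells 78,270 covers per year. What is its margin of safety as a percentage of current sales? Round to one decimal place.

Each unit contributes €265.31 − €139.46 = €125.85. Break-even units = €7,036,000 ÷ €125.85 = 55,907.83; break-even revenue = 55,907.83 × €265.31 = €14,832,905.52.
Actual sales revenue = 78,270 × €265.31 = €20,765,813.70.
Margin of safety = (€20,765,813.70 − €14,832,905.52) ÷ €20,765,813.70 = 28.6%.

28.6%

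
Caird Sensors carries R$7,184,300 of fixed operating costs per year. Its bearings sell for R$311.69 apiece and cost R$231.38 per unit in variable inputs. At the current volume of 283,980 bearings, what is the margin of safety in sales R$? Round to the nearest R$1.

R$60,630,842

Unit CM = price − variable cost = R$311.69 − R$231.38 = R$80.31. Break-even units = R$7,184,300 ÷ R$80.31 = 89,457.10; break-even revenue = 89,457.10 × R$311.69 = R$27,882,884.66.
Actual sales revenue = 283,980 × R$311.69 = R$88,513,726.20.
Margin of safety = R$88,513,726.20 − R$27,882,884.66 = R$60,630,842.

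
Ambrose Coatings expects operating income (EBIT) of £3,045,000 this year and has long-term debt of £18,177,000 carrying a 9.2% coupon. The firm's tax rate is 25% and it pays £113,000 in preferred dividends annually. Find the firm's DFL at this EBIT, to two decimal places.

2.49

Interest = £1,672,284.00.
Pre-tax preferred-dividend burden = £113,000 ÷ (1 − 0.25) = £150,666.67.
DFL = EBIT ÷ [EBIT − I − D_p/(1−t)] = £3,045,000 ÷ [£3,045,000 − £1,672,284.00 − £150,666.67] = £3,045,000 ÷ £1,222,049.33 = 2.4917.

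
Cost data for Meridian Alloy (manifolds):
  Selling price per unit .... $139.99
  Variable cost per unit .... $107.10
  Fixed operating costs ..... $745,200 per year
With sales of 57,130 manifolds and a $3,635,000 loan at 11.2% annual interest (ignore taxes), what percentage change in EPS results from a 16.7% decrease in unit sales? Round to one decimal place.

-43.2%

At 57,130 units, contribution = 57,130 × $32.89 = $1,879,005.70.
Operating income = contribution − fixed costs = $1,879,005.70 − $745,200 = $1,133,805.70.
After interest of $407,120.00, pre-tax earnings = $726,685.70.
DCL = total CM / (EBIT − I) = $1,879,005.70 / $726,685.70 = 2.5857.
%ΔEPS = DCL × %ΔSales = 2.5857 × -16.7% = -43.2%.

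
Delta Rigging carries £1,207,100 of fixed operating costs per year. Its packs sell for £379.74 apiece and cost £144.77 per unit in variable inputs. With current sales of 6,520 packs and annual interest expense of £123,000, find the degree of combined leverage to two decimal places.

7.59

Contribution at this volume is 6,520 × £234.97 = £1,532,004.40.
EBIT = £1,532,004.40 − £1,207,100 = £324,904.40. Interest = £123,000.00.
DOL = £1,532,004.40 ÷ £324,904.40 = 4.7152; DFL = £324,904.40 ÷ £201,904.40 = 1.6092.
Combined leverage = 4.7152 × 1.6092 = 7.5877.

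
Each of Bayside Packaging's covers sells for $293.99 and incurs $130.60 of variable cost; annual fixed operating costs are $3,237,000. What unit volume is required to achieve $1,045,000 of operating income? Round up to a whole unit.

26,208 covers

Unit CM = price − variable cost = $293.99 − $130.60 = $163.39.
Need Q such that Q × $163.39 − $3,237,000 = $1,045,000, i.e. Q = $4,282,000 / $163.39 = 26,207.23 → 26,208.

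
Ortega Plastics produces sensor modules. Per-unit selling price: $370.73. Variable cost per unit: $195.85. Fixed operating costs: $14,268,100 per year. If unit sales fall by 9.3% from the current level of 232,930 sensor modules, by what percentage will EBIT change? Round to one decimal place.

Contribution at this volume is 232,930 × $174.88 = $40,734,798.40.
EBIT = $40,734,798.40 − $14,268,100 = $26,466,698.40.
Degree of operating leverage = $40,734,798.40 / $26,466,698.40 = 1.5391.
Operating income changes by 1.5391 × -9.3% = -14.3%.

-14.3%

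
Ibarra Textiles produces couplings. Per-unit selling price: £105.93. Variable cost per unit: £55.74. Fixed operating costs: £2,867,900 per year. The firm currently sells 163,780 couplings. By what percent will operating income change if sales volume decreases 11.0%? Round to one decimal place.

-16.9%

At 163,780 units, contribution = 163,780 × £50.19 = £8,220,118.20.
EBIT = £8,220,118.20 − £2,867,900 = £5,352,218.20.
So DOL = total CM / EBIT = £8,220,118.20 / £5,352,218.20 = 1.5358.
So EBIT moves 1.5358 × (-11.0%) = -16.9%.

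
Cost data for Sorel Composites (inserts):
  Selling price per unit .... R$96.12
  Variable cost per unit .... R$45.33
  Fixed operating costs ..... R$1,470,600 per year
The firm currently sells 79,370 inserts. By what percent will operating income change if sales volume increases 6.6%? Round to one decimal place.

+10.4%

Contribution at this volume is 79,370 × R$50.79 = R$4,031,202.30.
EBIT = R$4,031,202.30 − R$1,470,600 = R$2,560,602.30.
DOL = contribution ÷ EBIT = R$4,031,202.30 ÷ R$2,560,602.30 = 1.5743.
%ΔEBIT = DOL × %ΔSales = 1.5743 × +6.6% = +10.4%.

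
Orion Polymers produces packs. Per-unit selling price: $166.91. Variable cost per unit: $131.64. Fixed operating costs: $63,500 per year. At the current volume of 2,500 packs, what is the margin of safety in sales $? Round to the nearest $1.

Unit CM = price − variable cost = $166.91 − $131.64 = $35.27. Break-even units = $63,500 ÷ $35.27 = 1,800.40; break-even revenue = 1,800.40 × $166.91 = $300,504.25.
Current sales = 2,500 × $166.91 = $417,275.00.
Margin of safety = $417,275.00 − $300,504.25 = $116,771.

$116,771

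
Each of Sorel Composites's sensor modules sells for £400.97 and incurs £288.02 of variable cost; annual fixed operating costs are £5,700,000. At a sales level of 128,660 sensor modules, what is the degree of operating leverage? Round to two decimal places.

At 128,660 units, contribution = 128,660 × £112.95 = £14,532,147.00.
Operating income = contribution − fixed costs = £14,532,147.00 − £5,700,000 = £8,832,147.00.
So DOL = total CM / EBIT = £14,532,147.00 / £8,832,147.00 = 1.6454.

1.65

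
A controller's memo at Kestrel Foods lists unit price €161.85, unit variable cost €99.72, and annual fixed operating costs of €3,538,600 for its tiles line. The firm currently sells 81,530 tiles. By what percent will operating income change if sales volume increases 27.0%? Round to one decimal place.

+89.6%

At 81,530 units, contribution = 81,530 × €62.13 = €5,065,458.90.
EBIT = €5,065,458.90 − €3,538,600 = €1,526,858.90.
DOL = contribution ÷ EBIT = €5,065,458.90 ÷ €1,526,858.90 = 3.3176.
%ΔEBIT = DOL × %ΔSales = 3.3176 × +27.0% = +89.6%.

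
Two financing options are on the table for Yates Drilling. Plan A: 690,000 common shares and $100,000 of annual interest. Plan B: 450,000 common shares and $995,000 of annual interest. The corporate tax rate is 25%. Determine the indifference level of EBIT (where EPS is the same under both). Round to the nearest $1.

$2,673,125

At indifference, (EBIT − 100,000)(1 − t)/690,000 = (EBIT − 995,000)(1 − t)/450,000.
Cancelling (1 − t) and cross-multiplying: 450,000·(EBIT − 100,000) = 690,000·(EBIT − 995,000).
EBIT × (690,000 − 450,000) = 995,000 × 690,000 − 100,000 × 450,000 = 641,550,000,000, so EBIT = 641,550,000,000 ÷ 240,000 = 2,673,125.00.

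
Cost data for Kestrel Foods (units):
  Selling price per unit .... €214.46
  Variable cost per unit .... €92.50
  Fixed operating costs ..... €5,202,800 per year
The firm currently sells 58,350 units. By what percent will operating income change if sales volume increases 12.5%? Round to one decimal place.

+46.5%

At 58,350 units, contribution = 58,350 × €121.96 = €7,116,366.00.
EBIT = €7,116,366.00 − €5,202,800 = €1,913,566.00.
Degree of operating leverage = €7,116,366.00 / €1,913,566.00 = 3.7189.
Operating income changes by 3.7189 × +12.5% = +46.5%.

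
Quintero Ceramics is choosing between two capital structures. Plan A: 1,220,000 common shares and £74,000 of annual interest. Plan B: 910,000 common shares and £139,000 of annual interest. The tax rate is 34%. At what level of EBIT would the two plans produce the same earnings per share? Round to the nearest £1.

At indifference, (EBIT − 74,000)(1 − t)/1,220,000 = (EBIT − 139,000)(1 − t)/910,000.
The (1 − t) factor cancels: (EBIT − 74,000) × 910,000 = (EBIT − 139,000) × 1,220,000.
Solving, EBIT = (139,000·1,220,000 − 74,000·910,000) / (1,220,000 − 910,000) = 102,240,000,000 / 310,000 = 329,806.45.

£329,806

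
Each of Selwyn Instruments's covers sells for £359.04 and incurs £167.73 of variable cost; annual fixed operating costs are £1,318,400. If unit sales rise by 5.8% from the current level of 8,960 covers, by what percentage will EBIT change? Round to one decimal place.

Contribution at this volume is 8,960 × £191.31 = £1,714,137.60.
Operating income = contribution − fixed costs = £1,714,137.60 − £1,318,400 = £395,737.60.
So DOL = total CM / EBIT = £1,714,137.60 / £395,737.60 = 4.3315.
%ΔEBIT = DOL × %ΔSales = 4.3315 × +5.8% = +25.1%.

+25.1%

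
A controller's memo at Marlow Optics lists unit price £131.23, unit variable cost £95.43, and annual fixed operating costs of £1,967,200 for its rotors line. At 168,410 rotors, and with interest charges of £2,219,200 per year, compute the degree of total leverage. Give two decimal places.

3.27

Contribution at this volume is 168,410 × £35.80 = £6,029,078.00.
EBIT = £6,029,078.00 − £1,967,200 = £4,061,878.00. Interest = £2,219,200.00.
DOL = £6,029,078.00 ÷ £4,061,878.00 = 1.4843; DFL = £4,061,878.00 ÷ £1,842,678.00 = 2.2043.
DCL = DOL × DFL = 1.4843 × 2.2043 = 3.2718.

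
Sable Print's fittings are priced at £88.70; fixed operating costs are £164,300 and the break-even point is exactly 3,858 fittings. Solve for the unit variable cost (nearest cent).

At break-even, FC = Q × (P − VC), so P − VC = £164,300 ÷ 3,858 = £42.5868.
Variable cost per unit = £88.70 − £42.5868 = £46.11.

£46.11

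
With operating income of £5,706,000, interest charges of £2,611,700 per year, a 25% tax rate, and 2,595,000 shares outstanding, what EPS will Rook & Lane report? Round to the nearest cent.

Pre-tax income = £5,706,000 − £2,611,700.00 = £3,094,300.00.
After tax at 25%: net income = £3,094,300.00 × 0.75 = £2,320,725.00.
EPS = £2,320,725.00 ÷ 2,595,000 = £0.89.

£0.89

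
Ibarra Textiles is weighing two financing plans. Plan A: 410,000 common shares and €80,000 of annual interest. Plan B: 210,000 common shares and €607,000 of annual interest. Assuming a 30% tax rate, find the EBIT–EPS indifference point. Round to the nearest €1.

€1,160,350

Set EPS_A = EPS_B: (EBIT − €80,000)(1 − 0.30) ÷ 410,000 = (EBIT − €607,000)(1 − 0.30) ÷ 210,000.
Cancelling (1 − t) and cross-multiplying: 210,000·(EBIT − 80,000) = 410,000·(EBIT − 607,000).
Solving, EBIT = (607,000·410,000 − 80,000·210,000) / (410,000 − 210,000) = 232,070,000,000 / 200,000 = 1,160,350.00.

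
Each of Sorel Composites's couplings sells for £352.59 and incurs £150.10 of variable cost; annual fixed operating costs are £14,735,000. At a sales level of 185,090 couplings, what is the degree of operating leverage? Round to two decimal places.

Contribution at this volume is 185,090 × £202.49 = £37,478,874.10.
Subtracting fixed costs: EBIT = £37,478,874.10 − £14,735,000 = £22,743,874.10.
Degree of operating leverage = £37,478,874.10 / £22,743,874.10 = 1.6479.

1.65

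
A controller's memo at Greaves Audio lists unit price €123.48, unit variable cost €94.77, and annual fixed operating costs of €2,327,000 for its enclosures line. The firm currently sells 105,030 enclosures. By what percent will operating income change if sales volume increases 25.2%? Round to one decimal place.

+110.4%

At 105,030 units, contribution = 105,030 × €28.71 = €3,015,411.30.
EBIT = €3,015,411.30 − €2,327,000 = €688,411.30.
Degree of operating leverage = €3,015,411.30 / €688,411.30 = 4.3802.
%ΔEBIT = DOL × %ΔSales = 4.3802 × +25.2% = +110.4%.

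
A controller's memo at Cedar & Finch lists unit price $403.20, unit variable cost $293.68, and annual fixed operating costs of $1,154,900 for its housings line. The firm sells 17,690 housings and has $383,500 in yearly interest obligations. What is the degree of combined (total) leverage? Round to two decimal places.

Total contribution margin = 17,690 × $109.52 = $1,937,408.80.
Subtracting fixed costs: EBIT = $1,937,408.80 − $1,154,900 = $782,508.80. Interest = $383,500.00.
DOL = $1,937,408.80 ÷ $782,508.80 = 2.4759; DFL = $782,508.80 ÷ $399,008.80 = 1.9611.
Combined leverage = 2.4759 × 1.9611 = 4.8555.

4.86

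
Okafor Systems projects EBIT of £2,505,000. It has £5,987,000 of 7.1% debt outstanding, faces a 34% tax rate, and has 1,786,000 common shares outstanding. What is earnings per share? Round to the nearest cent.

£0.77

Pre-tax income = £2,505,000 − £425,077.00 = £2,079,923.00.
After tax at 34%: net income = £2,079,923.00 × 0.66 = £1,372,749.18.
EPS = £1,372,749.18 ÷ 1,786,000 = £0.77.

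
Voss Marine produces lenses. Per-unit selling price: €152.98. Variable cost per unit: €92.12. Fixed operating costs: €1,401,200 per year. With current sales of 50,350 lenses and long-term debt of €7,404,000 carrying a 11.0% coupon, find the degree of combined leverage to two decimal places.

3.61

At 50,350 units, contribution = 50,350 × €60.86 = €3,064,301.00.
EBIT = €3,064,301.00 − €1,401,200 = €1,663,101.00. Interest = €814,440.00.
DOL = €3,064,301.00 ÷ €1,663,101.00 = 1.8425; DFL = €1,663,101.00 ÷ €848,661.00 = 1.9597.
DCL = DOL × DFL = 1.8425 × 1.9597 = 3.6107.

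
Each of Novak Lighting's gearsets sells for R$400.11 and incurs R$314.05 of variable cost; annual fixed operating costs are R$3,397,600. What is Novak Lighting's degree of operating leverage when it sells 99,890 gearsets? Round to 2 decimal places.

Total contribution margin = 99,890 × R$86.06 = R$8,596,533.40.
Subtracting fixed costs: EBIT = R$8,596,533.40 − R$3,397,600 = R$5,198,933.40.
DOL = contribution ÷ EBIT = R$8,596,533.40 ÷ R$5,198,933.40 = 1.6535.

1.65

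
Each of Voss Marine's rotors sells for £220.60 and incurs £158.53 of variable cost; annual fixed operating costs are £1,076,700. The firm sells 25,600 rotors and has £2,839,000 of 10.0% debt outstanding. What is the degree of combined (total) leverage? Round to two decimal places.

6.96

Total contribution margin = 25,600 × £62.07 = £1,588,992.00.
Operating income = contribution − fixed costs = £1,588,992.00 − £1,076,700 = £512,292.00. Interest = £283,900.00, so EBIT − I = £228,392.00.
DCL = contribution ÷ (EBIT − I) = £1,588,992.00 ÷ £228,392.00 = 6.9573.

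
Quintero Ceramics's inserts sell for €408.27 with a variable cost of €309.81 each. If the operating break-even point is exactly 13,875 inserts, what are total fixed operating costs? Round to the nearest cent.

€1,366,132.50

Contribution margin per unit = €408.27 − €309.81 = €98.46.
Since BE = FC / CM, FC = 13,875 × €98.46 = €1,366,132.50.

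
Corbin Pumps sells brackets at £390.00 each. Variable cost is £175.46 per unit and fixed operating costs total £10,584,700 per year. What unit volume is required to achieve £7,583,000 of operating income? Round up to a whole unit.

84,683 brackets

Contribution margin per unit = £390.00 − £175.46 = £214.54.
Need Q such that Q × £214.54 − £10,584,700 = £7,583,000, i.e. Q = £18,167,700 / £214.54 = 84,682.11 → 84,683.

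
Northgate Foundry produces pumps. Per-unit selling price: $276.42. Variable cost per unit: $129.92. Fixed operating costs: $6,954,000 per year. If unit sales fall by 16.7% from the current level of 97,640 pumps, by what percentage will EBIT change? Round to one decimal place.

At 97,640 units, contribution = 97,640 × $146.50 = $14,304,260.00.
Operating income = contribution − fixed costs = $14,304,260.00 − $6,954,000 = $7,350,260.00.
So DOL = total CM / EBIT = $14,304,260.00 / $7,350,260.00 = 1.9461.
So EBIT moves 1.9461 × (-16.7%) = -32.5%.

-32.5%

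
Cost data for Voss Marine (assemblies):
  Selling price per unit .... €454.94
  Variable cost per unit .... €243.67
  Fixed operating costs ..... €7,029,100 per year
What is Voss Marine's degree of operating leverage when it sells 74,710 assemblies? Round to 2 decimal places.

Contribution at this volume is 74,710 × €211.27 = €15,783,981.70.
EBIT = €15,783,981.70 − €7,029,100 = €8,754,881.70.
Degree of operating leverage = €15,783,981.70 / €8,754,881.70 = 1.8029.

1.80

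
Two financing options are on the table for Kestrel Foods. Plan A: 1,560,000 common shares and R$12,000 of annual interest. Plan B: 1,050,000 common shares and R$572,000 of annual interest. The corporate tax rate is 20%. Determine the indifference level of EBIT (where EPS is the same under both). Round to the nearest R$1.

At indifference, (EBIT − 12,000)(1 − t)/1,560,000 = (EBIT − 572,000)(1 − t)/1,050,000.
The (1 − t) factor cancels: (EBIT − 12,000) × 1,050,000 = (EBIT − 572,000) × 1,560,000.
EBIT × (1,560,000 − 1,050,000) = 572,000 × 1,560,000 − 12,000 × 1,050,000 = 879,720,000,000, so EBIT = 879,720,000,000 ÷ 510,000 = 1,724,941.18.

R$1,724,941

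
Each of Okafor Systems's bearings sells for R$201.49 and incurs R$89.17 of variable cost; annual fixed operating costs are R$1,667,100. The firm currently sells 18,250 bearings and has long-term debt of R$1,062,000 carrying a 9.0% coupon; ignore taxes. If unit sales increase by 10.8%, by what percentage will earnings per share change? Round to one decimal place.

Total contribution margin = 18,250 × R$112.32 = R$2,049,840.00.
Operating income = contribution − fixed costs = R$2,049,840.00 − R$1,667,100 = R$382,740.00.
Interest = R$95,580.00, so EBIT − I = R$287,160.00.
DCL = total CM / (EBIT − I) = R$2,049,840.00 / R$287,160.00 = 7.1383.
EPS therefore changes by 7.1383 × (+10.8%) = +77.1%.

+77.1%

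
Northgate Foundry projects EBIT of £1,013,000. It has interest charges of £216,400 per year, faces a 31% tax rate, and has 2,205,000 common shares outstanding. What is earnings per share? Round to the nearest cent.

£0.25

Pre-tax income = £1,013,000 − £216,400.00 = £796,600.00.
Net income = £796,600.00 × (1 − 0.31) = £549,654.00.
Per share: £549,654.00 / 2,205,000 shares = £0.25.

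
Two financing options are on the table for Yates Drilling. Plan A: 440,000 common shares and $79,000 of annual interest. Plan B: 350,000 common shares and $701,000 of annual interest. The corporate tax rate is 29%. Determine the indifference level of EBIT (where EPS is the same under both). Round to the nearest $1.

Set EPS_A = EPS_B: (EBIT − $79,000)(1 − 0.29) ÷ 440,000 = (EBIT − $701,000)(1 − 0.29) ÷ 350,000.
Cancelling (1 − t) and cross-multiplying: 350,000·(EBIT − 79,000) = 440,000·(EBIT − 701,000).
Solving, EBIT = (701,000·440,000 − 79,000·350,000) / (440,000 − 350,000) = 280,790,000,000 / 90,000 = 3,119,888.89.

$3,119,889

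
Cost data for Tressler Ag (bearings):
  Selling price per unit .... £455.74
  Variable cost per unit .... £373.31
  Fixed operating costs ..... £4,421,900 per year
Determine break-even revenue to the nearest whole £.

CM per unit = £455.74 − £373.31 = £82.43; CM ratio = £82.43 / £455.74 = 0.1809.
Break-even sales = FC ÷ CM ratio = £4,421,900 × £455.74 / £82.43 = £24,447,855.

£24,447,855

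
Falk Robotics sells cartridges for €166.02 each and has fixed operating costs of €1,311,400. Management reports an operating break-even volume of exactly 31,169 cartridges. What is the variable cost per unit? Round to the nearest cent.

Contribution per unit must be FC / Q = €1,311,400 / 31,169 = €42.0739.
Hence VC = price − CM = €166.02 − €42.0739 = €123.95.

€123.95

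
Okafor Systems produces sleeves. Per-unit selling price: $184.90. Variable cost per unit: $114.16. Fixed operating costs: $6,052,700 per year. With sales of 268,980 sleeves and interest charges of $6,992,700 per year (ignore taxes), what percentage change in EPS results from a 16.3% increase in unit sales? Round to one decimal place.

At 268,980 units, contribution = 268,980 × $70.74 = $19,027,645.20.
Subtracting fixed costs: EBIT = $19,027,645.20 − $6,052,700 = $12,974,945.20.
After interest of $6,992,700.00, pre-tax earnings = $5,982,245.20.
DCL = total CM / (EBIT − I) = $19,027,645.20 / $5,982,245.20 = 3.1807.
%ΔEPS = DCL × %ΔSales = 3.1807 × +16.3% = +51.8%.

+51.8%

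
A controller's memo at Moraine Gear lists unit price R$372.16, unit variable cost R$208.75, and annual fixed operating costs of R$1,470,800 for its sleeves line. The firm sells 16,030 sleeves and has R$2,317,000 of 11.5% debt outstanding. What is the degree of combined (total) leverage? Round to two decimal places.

2.97

Contribution at this volume is 16,030 × R$163.41 = R$2,619,462.30.
Operating income = contribution − fixed costs = R$2,619,462.30 − R$1,470,800 = R$1,148,662.30. Interest = R$266,455.00.
DOL = R$2,619,462.30 ÷ R$1,148,662.30 = 2.2804; DFL = R$1,148,662.30 ÷ R$882,207.30 = 1.3020.
Combined leverage = 2.2804 × 1.3020 = 2.9691.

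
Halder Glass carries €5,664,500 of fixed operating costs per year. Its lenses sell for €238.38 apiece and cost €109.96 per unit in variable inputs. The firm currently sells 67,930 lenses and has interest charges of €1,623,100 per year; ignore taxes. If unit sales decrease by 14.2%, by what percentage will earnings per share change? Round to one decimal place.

-86.3%

At 67,930 units, contribution = 67,930 × €128.42 = €8,723,570.60.
Subtracting fixed costs: EBIT = €8,723,570.60 − €5,664,500 = €3,059,070.60.
Interest = €1,623,100.00, so EBIT − I = €1,435,970.60.
Degree of combined leverage = contribution ÷ (EBIT − I) = €8,723,570.60 ÷ €1,435,970.60 = 6.0750.
EPS therefore changes by 6.0750 × (-14.2%) = -86.3%.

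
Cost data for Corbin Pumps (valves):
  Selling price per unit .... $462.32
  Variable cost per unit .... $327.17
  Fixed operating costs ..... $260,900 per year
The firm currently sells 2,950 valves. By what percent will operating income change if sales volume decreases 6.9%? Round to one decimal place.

-20.0%

At 2,950 units, contribution = 2,950 × $135.15 = $398,692.50.
EBIT = $398,692.50 − $260,900 = $137,792.50.
So DOL = total CM / EBIT = $398,692.50 / $137,792.50 = 2.8934.
Operating income changes by 2.8934 × -6.9% = -20.0%.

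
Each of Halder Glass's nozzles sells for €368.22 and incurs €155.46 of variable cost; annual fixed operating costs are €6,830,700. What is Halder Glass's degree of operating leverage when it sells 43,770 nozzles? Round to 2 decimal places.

At 43,770 units, contribution = 43,770 × €212.76 = €9,312,505.20.
Operating income = contribution − fixed costs = €9,312,505.20 − €6,830,700 = €2,481,805.20.
So DOL = total CM / EBIT = €9,312,505.20 / €2,481,805.20 = 3.7523.

3.75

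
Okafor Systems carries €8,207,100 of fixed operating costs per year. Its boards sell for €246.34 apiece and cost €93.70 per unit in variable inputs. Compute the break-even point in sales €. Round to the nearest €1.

€13,245,132

Contribution margin per unit = €246.34 − €93.70 = €152.64, a CM ratio of €152.64 ÷ €246.34 = 0.6196.
Break-even sales = FC ÷ CM ratio = €8,207,100 × €246.34 / €152.64 = €13,245,132.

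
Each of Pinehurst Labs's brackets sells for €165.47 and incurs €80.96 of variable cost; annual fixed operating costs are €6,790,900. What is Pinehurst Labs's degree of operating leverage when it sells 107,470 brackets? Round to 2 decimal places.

Total contribution margin = 107,470 × €84.51 = €9,082,289.70.
Subtracting fixed costs: EBIT = €9,082,289.70 − €6,790,900 = €2,291,389.70.
So DOL = total CM / EBIT = €9,082,289.70 / €2,291,389.70 = 3.9637.

3.96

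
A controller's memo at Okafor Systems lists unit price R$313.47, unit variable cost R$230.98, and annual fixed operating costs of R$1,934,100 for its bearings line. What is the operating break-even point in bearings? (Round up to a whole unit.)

Unit CM = price − variable cost = R$313.47 − R$230.98 = R$82.49.
Units to break even: R$1,934,100 ÷ R$82.49 = 23,446.48, rounded up to 23,447.

23,447 bearings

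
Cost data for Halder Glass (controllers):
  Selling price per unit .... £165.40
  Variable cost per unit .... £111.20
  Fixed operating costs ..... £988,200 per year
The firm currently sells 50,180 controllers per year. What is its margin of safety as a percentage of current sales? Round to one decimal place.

63.7%

Unit CM = price − variable cost = £165.40 − £111.20 = £54.20. Break-even units = £988,200 ÷ £54.20 = 18,232.47; break-even revenue = 18,232.47 × £165.40 = £3,015,650.92.
Current sales = 50,180 × £165.40 = £8,299,772.00.
Margin of safety = (£8,299,772.00 − £3,015,650.92) ÷ £8,299,772.00 = 63.7%.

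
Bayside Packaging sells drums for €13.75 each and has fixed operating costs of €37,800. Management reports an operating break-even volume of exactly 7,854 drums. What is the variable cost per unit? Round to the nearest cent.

€8.94

Contribution per unit must be FC / Q = €37,800 / 7,854 = €4.8128.
Variable cost per unit = €13.75 − €4.8128 = €8.94.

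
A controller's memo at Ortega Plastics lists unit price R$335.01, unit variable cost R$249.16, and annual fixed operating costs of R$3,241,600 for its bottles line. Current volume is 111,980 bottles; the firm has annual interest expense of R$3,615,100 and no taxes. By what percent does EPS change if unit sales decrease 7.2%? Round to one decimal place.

Total contribution margin = 111,980 × R$85.85 = R$9,613,483.00.
EBIT = R$9,613,483.00 − R$3,241,600 = R$6,371,883.00.
After interest of R$3,615,100.00, pre-tax earnings = R$2,756,783.00.
Degree of combined leverage = contribution ÷ (EBIT − I) = R$9,613,483.00 ÷ R$2,756,783.00 = 3.4872.
%ΔEPS = DCL × %ΔSales = 3.4872 × -7.2% = -25.1%.

-25.1%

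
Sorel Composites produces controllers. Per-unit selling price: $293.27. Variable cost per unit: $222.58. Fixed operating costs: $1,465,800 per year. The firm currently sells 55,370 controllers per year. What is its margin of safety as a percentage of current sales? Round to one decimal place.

62.6%

Each unit contributes $293.27 − $222.58 = $70.69. Break-even units = $1,465,800 ÷ $70.69 = 20,735.61; break-even revenue = 20,735.61 × $293.27 = $6,081,131.22.
Actual sales revenue = 55,370 × $293.27 = $16,238,359.90.
Margin of safety = ($16,238,359.90 − $6,081,131.22) ÷ $16,238,359.90 = 62.6%.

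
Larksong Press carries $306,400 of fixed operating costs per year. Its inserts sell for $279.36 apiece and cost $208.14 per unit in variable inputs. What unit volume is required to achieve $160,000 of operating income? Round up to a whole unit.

Contribution margin per unit = $279.36 − $208.14 = $71.22.
Required volume = (fixed costs + target profit) ÷ CM = ($306,400 + $160,000) ÷ $71.22 = 6,548.72, so 6,549 inserts.

6,549 inserts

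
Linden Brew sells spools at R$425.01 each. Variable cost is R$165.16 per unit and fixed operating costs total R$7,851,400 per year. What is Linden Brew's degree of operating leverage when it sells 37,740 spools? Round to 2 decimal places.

Contribution at this volume is 37,740 × R$259.85 = R$9,806,739.00.
EBIT = R$9,806,739.00 − R$7,851,400 = R$1,955,339.00.
DOL = contribution ÷ EBIT = R$9,806,739.00 ÷ R$1,955,339.00 = 5.0154.

5.02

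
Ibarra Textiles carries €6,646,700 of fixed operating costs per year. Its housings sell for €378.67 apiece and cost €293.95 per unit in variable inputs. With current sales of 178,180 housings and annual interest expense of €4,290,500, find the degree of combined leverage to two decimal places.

3.63

Contribution at this volume is 178,180 × €84.72 = €15,095,409.60.
Operating income = contribution − fixed costs = €15,095,409.60 − €6,646,700 = €8,448,709.60. Interest = €4,290,500.00, so EBIT − I = €4,158,209.60.
DCL = contribution ÷ (EBIT − I) = €15,095,409.60 ÷ €4,158,209.60 = 3.6303.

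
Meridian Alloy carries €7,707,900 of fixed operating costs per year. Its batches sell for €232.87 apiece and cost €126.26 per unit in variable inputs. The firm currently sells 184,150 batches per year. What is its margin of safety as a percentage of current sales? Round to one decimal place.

60.7%

Each unit contributes €232.87 − €126.26 = €106.61. Break-even units = €7,707,900 ÷ €106.61 = 72,299.97; break-even revenue = 72,299.97 × €232.87 = €16,836,494.45.
Current sales = 184,150 × €232.87 = €42,883,010.50.
Margin of safety = (€42,883,010.50 − €16,836,494.45) ÷ €42,883,010.50 = 60.7%.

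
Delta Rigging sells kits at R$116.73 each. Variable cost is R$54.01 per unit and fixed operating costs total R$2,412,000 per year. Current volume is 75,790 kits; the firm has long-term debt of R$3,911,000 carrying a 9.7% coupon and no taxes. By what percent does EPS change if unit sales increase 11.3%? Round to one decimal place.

+27.4%

At 75,790 units, contribution = 75,790 × R$62.72 = R$4,753,548.80.
EBIT = R$4,753,548.80 − R$2,412,000 = R$2,341,548.80.
After interest of R$379,367.00, pre-tax earnings = R$1,962,181.80.
Degree of combined leverage = contribution ÷ (EBIT − I) = R$4,753,548.80 ÷ R$1,962,181.80 = 2.4226.
EPS therefore changes by 2.4226 × (+11.3%) = +27.4%.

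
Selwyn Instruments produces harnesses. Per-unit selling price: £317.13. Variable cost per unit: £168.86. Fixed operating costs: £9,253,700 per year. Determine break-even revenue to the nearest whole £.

£19,792,445

Contribution margin per unit = £317.13 − £168.86 = £148.27, a CM ratio of £148.27 ÷ £317.13 = 0.4675.
Break-even revenue = fixed costs × price ÷ CM = £9,253,700 × £317.13 ÷ £148.27 = £19,792,445.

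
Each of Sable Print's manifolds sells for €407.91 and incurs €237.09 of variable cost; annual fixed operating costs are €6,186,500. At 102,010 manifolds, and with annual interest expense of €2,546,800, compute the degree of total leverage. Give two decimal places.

2.00

Contribution at this volume is 102,010 × €170.82 = €17,425,348.20.
EBIT = €17,425,348.20 − €6,186,500 = €11,238,848.20. Interest = €2,546,800.00, so EBIT − I = €8,692,048.20.
Degree of total leverage = total CM / (EBIT − interest) = €17,425,348.20 / €8,692,048.20 = 2.0047.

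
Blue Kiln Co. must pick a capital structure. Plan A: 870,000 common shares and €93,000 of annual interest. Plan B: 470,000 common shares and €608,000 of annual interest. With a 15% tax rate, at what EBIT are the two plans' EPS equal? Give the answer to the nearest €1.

At indifference, (EBIT − 93,000)(1 − t)/870,000 = (EBIT − 608,000)(1 − t)/470,000.
The (1 − t) factor cancels: (EBIT − 93,000) × 470,000 = (EBIT − 608,000) × 870,000.
EBIT × (870,000 − 470,000) = 608,000 × 870,000 − 93,000 × 470,000 = 485,250,000,000, so EBIT = 485,250,000,000 ÷ 400,000 = 1,213,125.00.

€1,213,125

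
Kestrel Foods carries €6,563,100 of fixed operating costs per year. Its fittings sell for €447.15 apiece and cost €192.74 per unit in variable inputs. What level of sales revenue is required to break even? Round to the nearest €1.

€11,535,278

Contribution margin per unit = €447.15 − €192.74 = €254.41, a CM ratio of €254.41 ÷ €447.15 = 0.5690.
Break-even sales = FC ÷ CM ratio = €6,563,100 × €447.15 / €254.41 = €11,535,278.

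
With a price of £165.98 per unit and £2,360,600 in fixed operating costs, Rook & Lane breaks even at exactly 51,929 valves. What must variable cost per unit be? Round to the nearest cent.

Contribution per unit must be FC / Q = £2,360,600 / 51,929 = £45.4582.
Variable cost per unit = £165.98 − £45.4582 = £120.52.

£120.52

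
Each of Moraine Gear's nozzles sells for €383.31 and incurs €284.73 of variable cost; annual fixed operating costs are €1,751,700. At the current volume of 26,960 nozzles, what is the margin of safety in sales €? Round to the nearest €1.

€3,522,878

Each unit contributes €383.31 − €284.73 = €98.58. Break-even units = €1,751,700 ÷ €98.58 = 17,769.32; break-even revenue = 17,769.32 × €383.31 = €6,811,159.74.
Actual sales revenue = 26,960 × €383.31 = €10,334,037.60.
Margin of safety = €10,334,037.60 − €6,811,159.74 = €3,522,878.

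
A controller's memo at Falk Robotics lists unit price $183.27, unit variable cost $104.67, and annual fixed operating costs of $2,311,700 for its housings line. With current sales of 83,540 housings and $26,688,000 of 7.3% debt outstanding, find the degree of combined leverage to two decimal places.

2.85

Contribution at this volume is 83,540 × $78.60 = $6,566,244.00.
Subtracting fixed costs: EBIT = $6,566,244.00 − $2,311,700 = $4,254,544.00. Interest = $1,948,224.00, so EBIT − I = $2,306,320.00.
Degree of total leverage = total CM / (EBIT − interest) = $6,566,244.00 / $2,306,320.00 = 2.8471.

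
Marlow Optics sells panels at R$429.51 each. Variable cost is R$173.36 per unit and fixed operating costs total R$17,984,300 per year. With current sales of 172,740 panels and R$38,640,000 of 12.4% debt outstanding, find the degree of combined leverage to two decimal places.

2.06

At 172,740 units, contribution = 172,740 × R$256.15 = R$44,247,351.00.
Operating income = contribution − fixed costs = R$44,247,351.00 − R$17,984,300 = R$26,263,051.00. Interest = R$4,791,360.00.
DOL = R$44,247,351.00 ÷ R$26,263,051.00 = 1.6848; DFL = R$26,263,051.00 ÷ R$21,471,691.00 = 1.2231.
Combined leverage = 1.6848 × 1.2231 = 2.0607.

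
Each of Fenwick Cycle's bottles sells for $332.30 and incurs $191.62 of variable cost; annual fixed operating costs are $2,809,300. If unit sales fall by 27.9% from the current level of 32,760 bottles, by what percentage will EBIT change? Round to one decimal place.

-71.5%

At 32,760 units, contribution = 32,760 × $140.68 = $4,608,676.80.
Subtracting fixed costs: EBIT = $4,608,676.80 − $2,809,300 = $1,799,376.80.
DOL = contribution ÷ EBIT = $4,608,676.80 ÷ $1,799,376.80 = 2.5613.
Operating income changes by 2.5613 × -27.9% = -71.5%.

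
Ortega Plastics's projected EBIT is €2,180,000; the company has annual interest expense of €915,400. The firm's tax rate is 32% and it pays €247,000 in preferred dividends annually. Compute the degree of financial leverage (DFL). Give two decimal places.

Annual interest charges come to €915,400.00.
Pre-tax preferred-dividend burden = €247,000 ÷ (1 − 0.32) = €363,235.29.
DFL = EBIT ÷ [EBIT − I − D_p/(1−t)] = €2,180,000 ÷ [€2,180,000 − €915,400.00 − €363,235.29] = €2,180,000 ÷ €901,364.71 = 2.4186.

2.42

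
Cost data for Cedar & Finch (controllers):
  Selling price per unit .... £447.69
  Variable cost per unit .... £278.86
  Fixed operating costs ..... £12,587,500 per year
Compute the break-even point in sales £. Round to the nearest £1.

£33,378,534

CM per unit = £447.69 − £278.86 = £168.83; CM ratio = £168.83 / £447.69 = 0.3771.
Break-even sales = FC ÷ CM ratio = £12,587,500 × £447.69 / £168.83 = £33,378,534.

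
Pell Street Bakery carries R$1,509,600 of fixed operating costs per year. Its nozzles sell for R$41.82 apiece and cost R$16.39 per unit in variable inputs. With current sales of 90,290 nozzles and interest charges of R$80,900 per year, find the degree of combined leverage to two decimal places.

3.25

Total contribution margin = 90,290 × R$25.43 = R$2,296,074.70.
Operating income = contribution − fixed costs = R$2,296,074.70 − R$1,509,600 = R$786,474.70. Interest = R$80,900.00.
DOL = R$2,296,074.70 ÷ R$786,474.70 = 2.9195; DFL = R$786,474.70 ÷ R$705,574.70 = 1.1147.
DCL = DOL × DFL = 2.9195 × 1.1147 = 3.2544.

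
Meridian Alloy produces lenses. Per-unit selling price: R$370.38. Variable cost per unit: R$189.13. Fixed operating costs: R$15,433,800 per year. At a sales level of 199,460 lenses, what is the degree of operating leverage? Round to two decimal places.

1.74

At 199,460 units, contribution = 199,460 × R$181.25 = R$36,152,125.00.
Subtracting fixed costs: EBIT = R$36,152,125.00 − R$15,433,800 = R$20,718,325.00.
DOL = contribution ÷ EBIT = R$36,152,125.00 ÷ R$20,718,325.00 = 1.7449.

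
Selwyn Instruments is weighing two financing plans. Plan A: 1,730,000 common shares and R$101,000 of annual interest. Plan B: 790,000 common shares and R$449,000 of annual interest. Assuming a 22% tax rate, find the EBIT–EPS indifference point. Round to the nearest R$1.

Set EPS_A = EPS_B: (EBIT − R$101,000)(1 − 0.22) ÷ 1,730,000 = (EBIT − R$449,000)(1 − 0.22) ÷ 790,000.
The (1 − t) factor cancels: (EBIT − 101,000) × 790,000 = (EBIT − 449,000) × 1,730,000.
EBIT × (1,730,000 − 790,000) = 449,000 × 1,730,000 − 101,000 × 790,000 = 696,980,000,000, so EBIT = 696,980,000,000 ÷ 940,000 = 741,468.09.

R$741,468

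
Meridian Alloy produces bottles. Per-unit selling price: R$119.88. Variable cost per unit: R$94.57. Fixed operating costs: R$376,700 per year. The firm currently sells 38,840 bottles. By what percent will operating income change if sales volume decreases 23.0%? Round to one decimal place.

-37.3%

At 38,840 units, contribution = 38,840 × R$25.31 = R$983,040.40.
Operating income = contribution − fixed costs = R$983,040.40 − R$376,700 = R$606,340.40.
So DOL = total CM / EBIT = R$983,040.40 / R$606,340.40 = 1.6213.
Operating income changes by 1.6213 × -23.0% = -37.3%.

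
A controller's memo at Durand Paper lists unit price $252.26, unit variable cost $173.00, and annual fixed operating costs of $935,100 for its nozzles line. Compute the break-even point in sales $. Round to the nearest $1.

$2,976,133

CM per unit = $252.26 − $173.00 = $79.26; CM ratio = $79.26 / $252.26 = 0.3142.
Break-even revenue = fixed costs × price ÷ CM = $935,100 × $252.26 ÷ $79.26 = $2,976,133.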